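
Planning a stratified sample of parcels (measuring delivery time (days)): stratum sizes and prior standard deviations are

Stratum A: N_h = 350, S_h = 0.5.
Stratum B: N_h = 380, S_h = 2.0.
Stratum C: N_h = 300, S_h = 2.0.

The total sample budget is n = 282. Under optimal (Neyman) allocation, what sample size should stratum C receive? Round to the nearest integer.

110

Neyman allocation: n_h = n · N_h S_h / Σ N_i S_i, with n = 282.
  stratum A: N_h·S_h = 350·0.5 = 175.00
  stratum B: N_h·S_h = 380·2.0 = 760.00
  stratum C: N_h·S_h = 300·2.0 = 600.00
Σ N_h S_h = 1535.00
n for stratum C = 282·600.00/1535.00 = 110.228 → 110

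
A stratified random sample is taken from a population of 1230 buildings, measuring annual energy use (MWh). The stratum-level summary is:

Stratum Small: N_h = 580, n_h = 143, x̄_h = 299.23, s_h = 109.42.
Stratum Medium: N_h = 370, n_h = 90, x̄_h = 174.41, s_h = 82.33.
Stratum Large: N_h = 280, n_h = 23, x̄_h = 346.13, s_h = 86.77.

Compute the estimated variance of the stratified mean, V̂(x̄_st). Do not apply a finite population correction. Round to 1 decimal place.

V̂(x̄_st) ≈ 42.4

V̂(x̄_st) = Σ W_h² s_h²/n_h, with W_h = N_h/N and N = 1230:
  stratum Small: (580/1230)²·109.42²/143 = 18.6167
  stratum Medium: (370/1230)²·82.33²/90 = 6.81502
  stratum Large: (280/1230)²·86.77²/23 = 16.9636
V̂(x̄_st) = 42.3953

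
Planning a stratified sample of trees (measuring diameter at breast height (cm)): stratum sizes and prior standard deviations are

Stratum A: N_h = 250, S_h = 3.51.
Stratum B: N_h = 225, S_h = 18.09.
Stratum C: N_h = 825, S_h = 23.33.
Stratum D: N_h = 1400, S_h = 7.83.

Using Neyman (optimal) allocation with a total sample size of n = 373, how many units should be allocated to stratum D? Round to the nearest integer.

Neyman allocation: n_h = n · N_h S_h / Σ N_i S_i, with n = 373.
  stratum A: N_h·S_h = 250·3.51 = 877.50
  stratum B: N_h·S_h = 225·18.09 = 4070.25
  stratum C: N_h·S_h = 825·23.33 = 19247.25
  stratum D: N_h·S_h = 1400·7.83 = 10962.00
Σ N_h S_h = 35157.00
n for stratum D = 373·10962.00/35157.00 = 116.302 → 116

116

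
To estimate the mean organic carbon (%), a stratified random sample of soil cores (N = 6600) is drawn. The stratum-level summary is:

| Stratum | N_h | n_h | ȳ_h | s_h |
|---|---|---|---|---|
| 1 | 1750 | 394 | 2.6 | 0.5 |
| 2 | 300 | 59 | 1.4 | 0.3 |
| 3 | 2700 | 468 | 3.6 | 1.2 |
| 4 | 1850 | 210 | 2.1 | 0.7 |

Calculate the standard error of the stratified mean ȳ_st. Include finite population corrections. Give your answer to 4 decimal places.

V̂(ȳ_st) = Σ W_h² (1 − n_h/N_h) s_h²/n_h, with W_h = N_h/N and N = 6600:
  stratum 1: (1750/6600)²·(1 − 394/1750)·0.5²/394 = 3.45664e-05
  stratum 2: (300/6600)²·(1 − 59/300)·0.3²/59 = 2.53187e-06
  stratum 3: (2700/6600)²·(1 − 468/2700)·1.2²/468 = 0.000425683
  stratum 4: (1850/6600)²·(1 − 210/1850)·0.7²/210 = 0.000162519
V̂(ȳ_st) = 0.000625301
SE(ȳ_st) = √0.000625301 = 0.025006

SE(ȳ_st) ≈ 0.0250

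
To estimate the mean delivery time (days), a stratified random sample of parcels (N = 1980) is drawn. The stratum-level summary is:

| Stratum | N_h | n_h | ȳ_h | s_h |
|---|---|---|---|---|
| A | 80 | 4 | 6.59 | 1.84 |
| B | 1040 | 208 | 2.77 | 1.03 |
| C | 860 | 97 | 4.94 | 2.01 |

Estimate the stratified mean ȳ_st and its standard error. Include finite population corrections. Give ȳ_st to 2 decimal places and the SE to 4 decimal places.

ȳ_st = Σ W_h ȳ_h = (80·6.59 + 1040·2.77 + 860·4.94)/1980 = 3.86687
V̂(ȳ_st) = Σ W_h² (1 − n_h/N_h) s_h²/n_h, with W_h = N_h/N and N = 1980:
  stratum A: (80/1980)²·(1 − 4/80)·1.84²/4 = 0.00131265
  stratum B: (1040/1980)²·(1 − 208/1040)·1.03²/208 = 0.00112574
  stratum C: (860/1980)²·(1 − 97/860)·2.01²/97 = 0.00697129
V̂(ȳ_st) = 0.00940968
SE(ȳ_st) = √0.00940968 = 0.0970035

ȳ_st ≈ 3.87, SE ≈ 0.0970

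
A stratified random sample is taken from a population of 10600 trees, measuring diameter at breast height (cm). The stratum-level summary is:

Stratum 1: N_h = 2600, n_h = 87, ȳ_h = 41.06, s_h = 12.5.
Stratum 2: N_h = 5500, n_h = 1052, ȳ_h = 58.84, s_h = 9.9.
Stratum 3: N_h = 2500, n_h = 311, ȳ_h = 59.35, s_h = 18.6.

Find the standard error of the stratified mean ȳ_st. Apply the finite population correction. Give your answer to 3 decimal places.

SE(ȳ_st) ≈ 0.423

V̂(ȳ_st) = Σ W_h² (1 − n_h/N_h) s_h²/n_h, with W_h = N_h/N and N = 10600:
  stratum 1: (2600/10600)²·(1 − 87/2600)·12.5²/87 = 0.104437
  stratum 2: (5500/10600)²·(1 − 1052/5500)·9.9²/1052 = 0.0202848
  stratum 3: (2500/10600)²·(1 − 311/2500)·18.6²/311 = 0.0541801
V̂(ȳ_st) = 0.178902
SE(ȳ_st) = √0.178902 = 0.422968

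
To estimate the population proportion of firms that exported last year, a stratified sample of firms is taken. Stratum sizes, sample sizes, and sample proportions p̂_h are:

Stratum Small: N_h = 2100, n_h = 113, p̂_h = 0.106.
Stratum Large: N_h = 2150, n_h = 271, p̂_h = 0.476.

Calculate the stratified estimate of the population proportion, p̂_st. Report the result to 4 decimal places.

p̂_st ≈ 0.2932

N = 4250; stratum weights W_h = N_h/N.
p̂_st = Σ W_h p̂_h = (2100·0.106 + 2150·0.476)/4250 = 0.29318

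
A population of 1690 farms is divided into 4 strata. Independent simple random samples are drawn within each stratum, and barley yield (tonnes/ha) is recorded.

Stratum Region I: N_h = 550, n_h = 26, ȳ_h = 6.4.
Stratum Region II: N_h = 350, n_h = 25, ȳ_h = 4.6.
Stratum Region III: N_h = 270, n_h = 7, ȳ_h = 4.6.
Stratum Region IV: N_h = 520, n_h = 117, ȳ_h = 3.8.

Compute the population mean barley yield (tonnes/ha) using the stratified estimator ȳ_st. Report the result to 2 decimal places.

ȳ_st ≈ 4.94

N = Σ N_h = 1690. Stratum weights W_h = N_h/N.
ȳ_st = (550·6.4 + 350·4.6 + 270·4.6 + 520·3.8) / 1690 = 4.9396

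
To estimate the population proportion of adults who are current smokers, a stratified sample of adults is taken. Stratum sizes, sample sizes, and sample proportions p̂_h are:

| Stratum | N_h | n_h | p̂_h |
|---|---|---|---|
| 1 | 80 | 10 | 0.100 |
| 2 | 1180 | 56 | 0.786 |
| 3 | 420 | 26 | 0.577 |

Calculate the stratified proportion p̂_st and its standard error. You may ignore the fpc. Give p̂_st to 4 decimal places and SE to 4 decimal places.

N = 1680; stratum weights W_h = N_h/N.
p̂_st = Σ W_h p̂_h = (80·0.100 + 1180·0.786 + 420·0.577)/1680 = 0.70108
V̂(p̂_st) = Σ W_h² p̂_h(1−p̂_h)/(n_h−1):
  stratum 1: (80/1680)²·0.100·0.900/9 = 2.26757e-05
  stratum 2: (1180/1680)²·0.786·0.214/55 = 0.00150876
  stratum 3: (420/1680)²·0.577·0.423/25 = 0.000610178
V̂(p̂_st) = 0.00214161; SE = √V̂ = 0.0462775

p̂_st ≈ 0.7011, SE ≈ 0.0463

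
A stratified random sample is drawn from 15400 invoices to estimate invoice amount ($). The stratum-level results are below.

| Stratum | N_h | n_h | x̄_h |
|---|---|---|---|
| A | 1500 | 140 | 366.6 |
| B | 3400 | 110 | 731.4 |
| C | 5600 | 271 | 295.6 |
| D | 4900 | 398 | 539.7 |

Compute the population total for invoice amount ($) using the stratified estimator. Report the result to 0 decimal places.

τ̂_st = Σ N_h x̄_h = 1500·366.6 + 3400·731.4 + 5600·295.6 + 4900·539.7 = 7336550

τ̂_st ≈ 7336550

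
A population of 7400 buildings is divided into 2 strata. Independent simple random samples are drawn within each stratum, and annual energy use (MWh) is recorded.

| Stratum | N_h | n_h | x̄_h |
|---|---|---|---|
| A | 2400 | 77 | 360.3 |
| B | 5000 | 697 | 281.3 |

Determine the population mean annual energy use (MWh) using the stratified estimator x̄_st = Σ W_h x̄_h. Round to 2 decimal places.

N = Σ N_h = 7400. Stratum weights W_h = N_h/N.
x̄_st = (2400·360.3 + 5000·281.3) / 7400 = 306.9216

x̄_st ≈ 306.92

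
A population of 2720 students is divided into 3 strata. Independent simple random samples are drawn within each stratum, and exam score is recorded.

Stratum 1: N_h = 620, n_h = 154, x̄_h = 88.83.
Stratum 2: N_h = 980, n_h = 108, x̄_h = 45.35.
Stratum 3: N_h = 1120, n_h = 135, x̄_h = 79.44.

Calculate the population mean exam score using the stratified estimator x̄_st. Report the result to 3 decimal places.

N = Σ N_h = 2720. Stratum weights W_h = N_h/N.
x̄_st = (620·88.83 + 980·45.35 + 1120·79.44) / 2720 = 69.29794

x̄_st ≈ 69.298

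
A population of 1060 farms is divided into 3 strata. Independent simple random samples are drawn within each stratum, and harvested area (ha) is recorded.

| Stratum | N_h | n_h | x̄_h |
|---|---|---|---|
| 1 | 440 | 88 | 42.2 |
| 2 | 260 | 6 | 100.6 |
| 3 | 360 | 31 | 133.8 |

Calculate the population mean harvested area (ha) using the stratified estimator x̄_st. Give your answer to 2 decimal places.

x̄_st ≈ 87.63

N = Σ N_h = 1060. Stratum weights W_h = N_h/N.
x̄_st = (440·42.2 + 260·100.6 + 360·133.8) / 1060 = 87.6340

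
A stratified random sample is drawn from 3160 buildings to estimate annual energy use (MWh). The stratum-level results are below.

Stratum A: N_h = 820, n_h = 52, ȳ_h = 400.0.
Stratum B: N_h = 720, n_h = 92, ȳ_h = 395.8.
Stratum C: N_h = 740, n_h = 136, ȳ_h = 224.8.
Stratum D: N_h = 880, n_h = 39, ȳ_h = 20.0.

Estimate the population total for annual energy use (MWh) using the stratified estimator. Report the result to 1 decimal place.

τ̂_st ≈ 796928.0

τ̂_st = Σ N_h ȳ_h = 820·400.0 + 720·395.8 + 740·224.8 + 880·20.0 = 796928.0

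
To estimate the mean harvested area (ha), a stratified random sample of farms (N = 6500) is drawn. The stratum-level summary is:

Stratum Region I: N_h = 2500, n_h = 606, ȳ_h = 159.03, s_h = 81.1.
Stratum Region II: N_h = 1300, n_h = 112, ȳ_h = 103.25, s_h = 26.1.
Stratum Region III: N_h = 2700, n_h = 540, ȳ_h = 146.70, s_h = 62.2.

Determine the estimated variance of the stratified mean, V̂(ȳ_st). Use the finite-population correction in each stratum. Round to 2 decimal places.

V̂(ȳ_st) ≈ 2.43

V̂(ȳ_st) = Σ W_h² (1 − n_h/N_h) s_h²/n_h, with W_h = N_h/N and N = 6500:
  stratum Region I: (2500/6500)²·(1 − 606/2500)·81.1²/606 = 1.21636
  stratum Region II: (1300/6500)²·(1 − 112/1300)·26.1²/112 = 0.222329
  stratum Region III: (2700/6500)²·(1 − 540/2700)·62.2²/540 = 0.988958
V̂(ȳ_st) = 2.42765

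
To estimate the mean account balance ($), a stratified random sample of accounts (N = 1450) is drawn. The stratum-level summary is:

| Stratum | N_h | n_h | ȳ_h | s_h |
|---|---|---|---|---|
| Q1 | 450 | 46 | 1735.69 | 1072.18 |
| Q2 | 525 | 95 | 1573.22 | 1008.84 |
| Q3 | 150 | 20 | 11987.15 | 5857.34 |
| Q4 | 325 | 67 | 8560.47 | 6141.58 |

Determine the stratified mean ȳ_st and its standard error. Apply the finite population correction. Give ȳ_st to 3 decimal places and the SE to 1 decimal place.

ȳ_st ≈ 4267.053, SE ≈ 204.1

ȳ_st = Σ W_h ȳ_h = (450·1735.69 + 525·1573.22 + 150·11987.15 + 325·8560.47)/1450 = 4267.05259
V̂(ȳ_st) = Σ W_h² (1 − n_h/N_h) s_h²/n_h, with W_h = N_h/N and N = 1450:
  stratum Q1: (450/1450)²·(1 − 46/450)·1072.18²/46 = 2160.9
  stratum Q2: (525/1450)²·(1 − 95/525)·1008.84²/95 = 1150.3
  stratum Q3: (150/1450)²·(1 − 20/150)·5857.34²/20 = 15910
  stratum Q4: (325/1450)²·(1 − 67/325)·6141.58²/67 = 22451.9
V̂(ȳ_st) = 41673.1
SE(ȳ_st) = √41673.1 = 204.14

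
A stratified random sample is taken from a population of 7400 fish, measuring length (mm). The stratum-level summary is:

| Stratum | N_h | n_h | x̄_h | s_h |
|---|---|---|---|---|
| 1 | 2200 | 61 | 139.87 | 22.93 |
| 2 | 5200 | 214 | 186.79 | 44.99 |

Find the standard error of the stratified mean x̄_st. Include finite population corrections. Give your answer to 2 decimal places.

V̂(x̄_st) = Σ W_h² (1 − n_h/N_h) s_h²/n_h, with W_h = N_h/N and N = 7400:
  stratum 1: (2200/7400)²·(1 − 61/2200)·22.93²/61 = 0.74071
  stratum 2: (5200/7400)²·(1 − 214/5200)·44.99²/214 = 4.47827
V̂(x̄_st) = 5.21898
SE(x̄_st) = √5.21898 = 2.28451

SE(x̄_st) ≈ 2.28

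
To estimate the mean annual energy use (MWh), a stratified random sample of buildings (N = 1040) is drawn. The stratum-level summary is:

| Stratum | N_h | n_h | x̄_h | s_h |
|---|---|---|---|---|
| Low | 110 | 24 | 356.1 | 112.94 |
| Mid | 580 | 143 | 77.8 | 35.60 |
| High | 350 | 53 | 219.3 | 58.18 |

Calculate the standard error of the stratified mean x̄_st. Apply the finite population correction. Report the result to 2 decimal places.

SE(x̄_st) ≈ 3.59

V̂(x̄_st) = Σ W_h² (1 − n_h/N_h) s_h²/n_h, with W_h = N_h/N and N = 1040:
  stratum Low: (110/1040)²·(1 − 24/110)·112.94²/24 = 4.64846
  stratum Mid: (580/1040)²·(1 − 143/580)·35.60²/143 = 2.07686
  stratum High: (350/1040)²·(1 − 53/350)·58.18²/53 = 6.13804
V̂(x̄_st) = 12.8633
SE(x̄_st) = √12.8633 = 3.58655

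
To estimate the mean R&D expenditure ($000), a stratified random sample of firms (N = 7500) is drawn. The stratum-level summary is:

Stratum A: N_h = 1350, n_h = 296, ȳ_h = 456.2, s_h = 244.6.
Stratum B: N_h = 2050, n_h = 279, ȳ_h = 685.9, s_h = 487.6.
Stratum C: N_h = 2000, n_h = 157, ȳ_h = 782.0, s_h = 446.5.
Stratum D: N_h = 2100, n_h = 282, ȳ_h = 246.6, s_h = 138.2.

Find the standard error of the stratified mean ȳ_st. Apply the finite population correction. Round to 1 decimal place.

SE(ȳ_st) ≈ 12.2

V̂(ȳ_st) = Σ W_h² (1 − n_h/N_h) s_h²/n_h, with W_h = N_h/N and N = 7500:
  stratum A: (1350/7500)²·(1 − 296/1350)·244.6²/296 = 5.11297
  stratum B: (2050/7500)²·(1 − 279/2050)·487.6²/279 = 55.0013
  stratum C: (2000/7500)²·(1 − 157/2000)·446.5²/157 = 83.2101
  stratum D: (2100/7500)²·(1 − 282/2100)·138.2²/282 = 4.59682
V̂(ȳ_st) = 147.921
SE(ȳ_st) = √147.921 = 12.1623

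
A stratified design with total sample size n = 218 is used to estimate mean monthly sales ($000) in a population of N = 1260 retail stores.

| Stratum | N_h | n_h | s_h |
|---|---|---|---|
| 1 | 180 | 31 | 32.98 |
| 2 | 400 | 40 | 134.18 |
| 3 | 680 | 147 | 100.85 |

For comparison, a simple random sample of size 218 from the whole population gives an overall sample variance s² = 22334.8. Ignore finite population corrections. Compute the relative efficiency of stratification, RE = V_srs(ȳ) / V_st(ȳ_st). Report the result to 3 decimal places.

RE ≈ 1.547

V̂(ȳ_st) = Σ W_h² s_h²/n_h, with W_h = N_h/N and N = 1260:
  stratum 1: (180/1260)²·32.98²/31 = 0.71605
  stratum 2: (400/1260)²·134.18²/40 = 45.3622
  stratum 3: (680/1260)²·100.85²/147 = 20.1517
V_st = 66.23
V_srs = s²/n = 22334.8/218 = 102.453
Relative efficiency = V_srs / V_st = 102.453/66.23 = 1.5469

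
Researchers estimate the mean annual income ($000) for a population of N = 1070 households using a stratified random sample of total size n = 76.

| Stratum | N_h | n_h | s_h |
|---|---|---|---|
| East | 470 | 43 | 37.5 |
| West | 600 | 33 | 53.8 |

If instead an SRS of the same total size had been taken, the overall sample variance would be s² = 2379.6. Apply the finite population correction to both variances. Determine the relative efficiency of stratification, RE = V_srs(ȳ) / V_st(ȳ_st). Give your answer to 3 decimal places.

RE ≈ 0.915

V̂(ȳ_st) = Σ W_h² (1 − n_h/N_h) s_h²/n_h, with W_h = N_h/N and N = 1070:
  stratum East: (470/1070)²·(1 − 43/470)·37.5²/43 = 5.73261
  stratum West: (600/1070)²·(1 − 33/600)·53.8²/33 = 26.0626
V_st = 31.7952
V_srs = (1 − 76/1070)·2379.6/76 = 29.0866
Relative efficiency = V_srs / V_st = 29.0866/31.7952 = 0.9148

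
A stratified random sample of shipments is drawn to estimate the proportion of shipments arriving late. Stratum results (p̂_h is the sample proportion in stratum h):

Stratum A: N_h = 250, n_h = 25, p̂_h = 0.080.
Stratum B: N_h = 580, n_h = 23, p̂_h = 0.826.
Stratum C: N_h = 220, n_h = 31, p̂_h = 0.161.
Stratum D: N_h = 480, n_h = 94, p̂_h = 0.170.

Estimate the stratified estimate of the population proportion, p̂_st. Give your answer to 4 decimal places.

p̂_st ≈ 0.4027

N = 1530; stratum weights W_h = N_h/N.
p̂_st = Σ W_h p̂_h = (250·0.080 + 580·0.826 + 220·0.161 + 480·0.170)/1530 = 0.40268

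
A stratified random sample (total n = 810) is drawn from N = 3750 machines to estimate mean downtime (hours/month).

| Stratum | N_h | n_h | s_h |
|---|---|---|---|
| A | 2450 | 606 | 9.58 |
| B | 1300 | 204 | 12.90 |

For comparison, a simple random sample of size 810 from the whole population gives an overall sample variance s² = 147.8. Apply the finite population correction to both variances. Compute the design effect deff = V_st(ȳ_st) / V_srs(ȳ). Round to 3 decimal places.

deff ≈ 0.918

V̂(ȳ_st) = Σ W_h² (1 − n_h/N_h) s_h²/n_h, with W_h = N_h/N and N = 3750:
  stratum A: (2450/3750)²·(1 − 606/2450)·9.58²/606 = 0.0486545
  stratum B: (1300/3750)²·(1 − 204/1300)·12.90²/204 = 0.0826496
V_st = 0.131304
V_srs = (1 − 810/3750)·147.8/810 = 0.143056
deff = V_st / V_srs = 0.131304/0.143056 = 0.9179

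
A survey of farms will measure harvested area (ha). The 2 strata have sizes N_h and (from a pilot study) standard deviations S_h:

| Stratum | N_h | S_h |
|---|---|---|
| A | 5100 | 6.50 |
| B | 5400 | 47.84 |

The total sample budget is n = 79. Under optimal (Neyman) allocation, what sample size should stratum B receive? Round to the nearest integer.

Neyman allocation: n_h = n · N_h S_h / Σ N_i S_i, with n = 79.
  stratum A: N_h·S_h = 5100·6.50 = 33150.00
  stratum B: N_h·S_h = 5400·47.84 = 258336.00
Σ N_h S_h = 291486.00
n for stratum B = 79·258336.00/291486.00 = 70.016 → 70

70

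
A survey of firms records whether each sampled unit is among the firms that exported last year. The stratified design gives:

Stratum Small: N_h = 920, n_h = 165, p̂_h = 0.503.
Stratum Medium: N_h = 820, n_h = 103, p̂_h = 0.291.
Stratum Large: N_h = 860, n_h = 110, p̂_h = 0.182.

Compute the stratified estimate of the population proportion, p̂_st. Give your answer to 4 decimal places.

N = 2600; stratum weights W_h = N_h/N.
p̂_st = Σ W_h p̂_h = (920·0.503 + 820·0.291 + 860·0.182)/2600 = 0.32996

p̂_st ≈ 0.3300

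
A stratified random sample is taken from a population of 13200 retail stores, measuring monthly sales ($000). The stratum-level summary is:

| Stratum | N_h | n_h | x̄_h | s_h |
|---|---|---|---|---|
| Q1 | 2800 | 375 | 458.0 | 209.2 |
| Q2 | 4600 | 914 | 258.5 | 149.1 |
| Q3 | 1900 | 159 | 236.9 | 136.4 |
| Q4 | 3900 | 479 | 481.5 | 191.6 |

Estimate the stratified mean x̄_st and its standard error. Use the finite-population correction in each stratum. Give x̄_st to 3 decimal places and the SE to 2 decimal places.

x̄_st = Σ W_h x̄_h = (2800·458.0 + 4600·258.5 + 1900·236.9 + 3900·481.5)/13200 = 363.59545
V̂(x̄_st) = Σ W_h² (1 − n_h/N_h) s_h²/n_h, with W_h = N_h/N and N = 13200:
  stratum Q1: (2800/13200)²·(1 − 375/2800)·209.2²/375 = 4.54793
  stratum Q2: (4600/13200)²·(1 − 914/4600)·149.1²/914 = 2.36687
  stratum Q3: (1900/13200)²·(1 − 159/1900)·136.4²/159 = 2.22145
  stratum Q4: (3900/13200)²·(1 − 479/3900)·191.6²/479 = 5.86848
V̂(x̄_st) = 15.0047
SE(x̄_st) = √15.0047 = 3.87359

x̄_st ≈ 363.595, SE ≈ 3.87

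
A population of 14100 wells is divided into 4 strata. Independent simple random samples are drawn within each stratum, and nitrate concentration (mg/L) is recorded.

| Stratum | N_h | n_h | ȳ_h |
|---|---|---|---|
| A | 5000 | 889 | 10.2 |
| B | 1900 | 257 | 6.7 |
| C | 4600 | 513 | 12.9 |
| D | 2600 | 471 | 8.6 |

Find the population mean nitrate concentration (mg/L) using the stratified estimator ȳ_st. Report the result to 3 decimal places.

N = Σ N_h = 14100. Stratum weights W_h = N_h/N.
ȳ_st = (5000·10.2 + 1900·6.7 + 4600·12.9 + 2600·8.6) / 14100 = 10.31418

ȳ_st ≈ 10.314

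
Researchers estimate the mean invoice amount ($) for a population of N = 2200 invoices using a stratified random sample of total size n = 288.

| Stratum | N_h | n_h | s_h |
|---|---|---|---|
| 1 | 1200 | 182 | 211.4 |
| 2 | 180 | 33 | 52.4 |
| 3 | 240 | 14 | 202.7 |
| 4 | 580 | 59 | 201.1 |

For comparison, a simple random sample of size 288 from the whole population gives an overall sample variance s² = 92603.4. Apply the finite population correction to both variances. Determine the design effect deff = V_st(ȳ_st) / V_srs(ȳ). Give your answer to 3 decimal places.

V̂(ȳ_st) = Σ W_h² (1 − n_h/N_h) s_h²/n_h, with W_h = N_h/N and N = 2200:
  stratum 1: (1200/2200)²·(1 − 182/1200)·211.4²/182 = 61.9758
  stratum 2: (180/2200)²·(1 − 33/180)·52.4²/33 = 0.454876
  stratum 3: (240/2200)²·(1 − 14/240)·202.7²/14 = 32.8892
  stratum 4: (580/2200)²·(1 − 59/580)·201.1²/59 = 42.7949
V_st = 138.115
V_srs = (1 − 288/2200)·92603.4/288 = 279.447
deff = V_st / V_srs = 138.115/279.447 = 0.4942

deff ≈ 0.494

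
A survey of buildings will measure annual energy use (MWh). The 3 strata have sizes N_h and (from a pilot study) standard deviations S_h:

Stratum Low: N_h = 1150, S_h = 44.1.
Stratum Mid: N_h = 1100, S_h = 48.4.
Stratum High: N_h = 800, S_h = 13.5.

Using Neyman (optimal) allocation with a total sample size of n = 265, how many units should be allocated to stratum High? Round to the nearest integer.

25

Neyman allocation: n_h = n · N_h S_h / Σ N_i S_i, with n = 265.
  stratum Low: N_h·S_h = 1150·44.1 = 50715.00
  stratum Mid: N_h·S_h = 1100·48.4 = 53240.00
  stratum High: N_h·S_h = 800·13.5 = 10800.00
Σ N_h S_h = 114755.00
n for stratum High = 265·10800.00/114755.00 = 24.940 → 25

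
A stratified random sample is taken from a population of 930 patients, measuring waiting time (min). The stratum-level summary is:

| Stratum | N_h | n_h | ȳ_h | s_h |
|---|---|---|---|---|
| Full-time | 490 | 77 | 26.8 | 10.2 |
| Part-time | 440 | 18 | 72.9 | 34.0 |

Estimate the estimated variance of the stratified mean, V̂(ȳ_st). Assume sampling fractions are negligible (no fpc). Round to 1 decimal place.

V̂(ȳ_st) = Σ W_h² s_h²/n_h, with W_h = N_h/N and N = 930:
  stratum Full-time: (490/930)²·10.2²/77 = 0.37509
  stratum Part-time: (440/930)²·34.0²/18 = 14.3756
V̂(ȳ_st) = 14.7507

V̂(ȳ_st) ≈ 14.8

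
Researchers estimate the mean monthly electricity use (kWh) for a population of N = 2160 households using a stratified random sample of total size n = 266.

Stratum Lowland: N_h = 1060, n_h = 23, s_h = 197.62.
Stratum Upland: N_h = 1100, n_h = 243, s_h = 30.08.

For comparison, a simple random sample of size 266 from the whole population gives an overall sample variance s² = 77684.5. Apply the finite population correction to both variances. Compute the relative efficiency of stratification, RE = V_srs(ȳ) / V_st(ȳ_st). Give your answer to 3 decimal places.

V̂(ȳ_st) = Σ W_h² (1 − n_h/N_h) s_h²/n_h, with W_h = N_h/N and N = 2160:
  stratum Lowland: (1060/2160)²·(1 − 23/1060)·197.62²/23 = 400.047
  stratum Upland: (1100/2160)²·(1 − 243/1100)·30.08²/243 = 0.752342
V_st = 400.799
V_srs = (1 − 266/2160)·77684.5/266 = 256.082
Relative efficiency = V_srs / V_st = 256.082/400.799 = 0.6389

RE ≈ 0.639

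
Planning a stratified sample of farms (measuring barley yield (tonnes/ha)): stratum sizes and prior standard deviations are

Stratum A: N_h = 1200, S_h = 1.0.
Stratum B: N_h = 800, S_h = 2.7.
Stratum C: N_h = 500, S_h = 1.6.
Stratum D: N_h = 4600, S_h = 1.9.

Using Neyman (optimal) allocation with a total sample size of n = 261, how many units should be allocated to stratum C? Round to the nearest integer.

Neyman allocation: n_h = n · N_h S_h / Σ N_i S_i, with n = 261.
  stratum A: N_h·S_h = 1200·1.0 = 1200.00
  stratum B: N_h·S_h = 800·2.7 = 2160.00
  stratum C: N_h·S_h = 500·1.6 = 800.00
  stratum D: N_h·S_h = 4600·1.9 = 8740.00
Σ N_h S_h = 12900.00
n for stratum C = 261·800.00/12900.00 = 16.186 → 16

16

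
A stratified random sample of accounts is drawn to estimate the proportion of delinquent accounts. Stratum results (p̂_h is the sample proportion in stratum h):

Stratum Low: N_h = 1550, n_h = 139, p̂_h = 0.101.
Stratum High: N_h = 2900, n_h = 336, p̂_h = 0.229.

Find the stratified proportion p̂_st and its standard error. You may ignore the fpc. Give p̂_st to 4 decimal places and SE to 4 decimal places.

N = 4450; stratum weights W_h = N_h/N.
p̂_st = Σ W_h p̂_h = (1550·0.101 + 2900·0.229)/4450 = 0.18442
V̂(p̂_st) = Σ W_h² p̂_h(1−p̂_h)/(n_h−1):
  stratum Low: (1550/4450)²·0.101·0.899/138 = 7.98262e-05
  stratum High: (2900/4450)²·0.229·0.771/335 = 0.000223831
V̂(p̂_st) = 0.000303658; SE = √V̂ = 0.0174258

p̂_st ≈ 0.1844, SE ≈ 0.0174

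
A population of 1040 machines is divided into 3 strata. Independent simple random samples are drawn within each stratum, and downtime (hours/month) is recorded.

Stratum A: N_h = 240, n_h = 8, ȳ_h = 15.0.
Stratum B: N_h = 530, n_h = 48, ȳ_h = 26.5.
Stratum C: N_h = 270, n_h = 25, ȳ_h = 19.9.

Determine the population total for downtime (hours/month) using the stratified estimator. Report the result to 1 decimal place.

τ̂_st = Σ N_h ȳ_h = 240·15.0 + 530·26.5 + 270·19.9 = 23018.0

τ̂_st ≈ 23018.0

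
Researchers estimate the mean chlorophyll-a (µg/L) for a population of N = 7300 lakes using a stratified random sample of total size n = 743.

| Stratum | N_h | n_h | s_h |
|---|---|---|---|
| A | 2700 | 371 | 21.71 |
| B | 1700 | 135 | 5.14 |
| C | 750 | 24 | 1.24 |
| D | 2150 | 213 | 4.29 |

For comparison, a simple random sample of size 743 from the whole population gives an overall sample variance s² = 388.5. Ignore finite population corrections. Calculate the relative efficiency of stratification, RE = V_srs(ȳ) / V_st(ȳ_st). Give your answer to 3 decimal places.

RE ≈ 2.715

V̂(ȳ_st) = Σ W_h² s_h²/n_h, with W_h = N_h/N and N = 7300:
  stratum A: (2700/7300)²·21.71²/371 = 0.173791
  stratum B: (1700/7300)²·5.14²/135 = 0.0106132
  stratum C: (750/7300)²·1.24²/24 = 0.000676253
  stratum D: (2150/7300)²·4.29²/213 = 0.00749491
V_st = 0.192575
V_srs = s²/n = 388.5/743 = 0.52288
Relative efficiency = V_srs / V_st = 0.52288/0.192575 = 2.7152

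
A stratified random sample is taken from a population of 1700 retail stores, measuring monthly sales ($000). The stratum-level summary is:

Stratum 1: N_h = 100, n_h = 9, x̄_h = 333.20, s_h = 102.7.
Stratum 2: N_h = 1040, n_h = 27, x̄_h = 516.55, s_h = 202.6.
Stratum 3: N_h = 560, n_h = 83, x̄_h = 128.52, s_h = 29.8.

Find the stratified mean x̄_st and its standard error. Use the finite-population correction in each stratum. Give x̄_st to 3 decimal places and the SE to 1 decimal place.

x̄_st = Σ W_h x̄_h = (100·333.20 + 1040·516.55 + 560·128.52)/1700 = 377.94306
V̂(x̄_st) = Σ W_h² (1 − n_h/N_h) s_h²/n_h, with W_h = N_h/N and N = 1700:
  stratum 1: (100/1700)²·(1 − 9/100)·102.7²/9 = 3.69013
  stratum 2: (1040/1700)²·(1 − 27/1040)·202.6²/27 = 554.192
  stratum 3: (560/1700)²·(1 − 83/560)·29.8²/83 = 0.988924
V̂(x̄_st) = 558.871
SE(x̄_st) = √558.871 = 23.6404

x̄_st ≈ 377.943, SE ≈ 23.6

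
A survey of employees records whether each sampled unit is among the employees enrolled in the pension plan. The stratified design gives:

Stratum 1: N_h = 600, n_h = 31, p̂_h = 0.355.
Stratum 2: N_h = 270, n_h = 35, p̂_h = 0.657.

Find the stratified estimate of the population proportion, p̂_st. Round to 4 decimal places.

N = 870; stratum weights W_h = N_h/N.
p̂_st = Σ W_h p̂_h = (600·0.355 + 270·0.657)/870 = 0.44872

p̂_st ≈ 0.4487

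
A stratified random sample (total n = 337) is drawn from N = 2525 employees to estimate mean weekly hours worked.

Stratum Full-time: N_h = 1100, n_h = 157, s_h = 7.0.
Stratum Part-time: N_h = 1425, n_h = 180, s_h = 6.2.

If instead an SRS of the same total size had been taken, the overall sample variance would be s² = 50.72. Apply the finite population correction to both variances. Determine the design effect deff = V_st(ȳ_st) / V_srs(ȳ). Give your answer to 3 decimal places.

V̂(ȳ_st) = Σ W_h² (1 − n_h/N_h) s_h²/n_h, with W_h = N_h/N and N = 2525:
  stratum Full-time: (1100/2525)²·(1 − 157/1100)·7.0²/157 = 0.0507783
  stratum Part-time: (1425/2525)²·(1 − 180/1425)·6.2²/180 = 0.0594254
V_st = 0.110204
V_srs = (1 − 337/2525)·50.72/337 = 0.130417
deff = V_st / V_srs = 0.110204/0.130417 = 0.8450

deff ≈ 0.845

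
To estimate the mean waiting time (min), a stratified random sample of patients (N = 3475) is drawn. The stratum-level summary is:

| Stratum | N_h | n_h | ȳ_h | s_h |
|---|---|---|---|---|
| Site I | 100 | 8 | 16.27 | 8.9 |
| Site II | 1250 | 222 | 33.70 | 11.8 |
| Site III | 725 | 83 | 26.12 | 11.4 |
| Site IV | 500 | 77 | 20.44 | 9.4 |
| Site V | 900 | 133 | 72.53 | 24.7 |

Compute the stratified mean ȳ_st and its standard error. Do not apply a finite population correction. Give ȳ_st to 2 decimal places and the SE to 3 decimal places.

ȳ_st = Σ W_h ȳ_h = (100·16.27 + 1250·33.70 + 725·26.12 + 500·20.44 + 900·72.53)/3475 = 39.76576
V̂(ȳ_st) = Σ W_h² s_h²/n_h, with W_h = N_h/N and N = 3475:
  stratum Site I: (100/3475)²·8.9²/8 = 0.00819937
  stratum Site II: (1250/3475)²·11.8²/222 = 0.0811562
  stratum Site III: (725/3475)²·11.4²/83 = 0.068155
  stratum Site IV: (500/3475)²·9.4²/77 = 0.0237572
  stratum Site V: (900/3475)²·24.7²/133 = 0.307693
V̂(ȳ_st) = 0.488961
SE(ȳ_st) = √0.488961 = 0.699257

ȳ_st ≈ 39.77, SE ≈ 0.699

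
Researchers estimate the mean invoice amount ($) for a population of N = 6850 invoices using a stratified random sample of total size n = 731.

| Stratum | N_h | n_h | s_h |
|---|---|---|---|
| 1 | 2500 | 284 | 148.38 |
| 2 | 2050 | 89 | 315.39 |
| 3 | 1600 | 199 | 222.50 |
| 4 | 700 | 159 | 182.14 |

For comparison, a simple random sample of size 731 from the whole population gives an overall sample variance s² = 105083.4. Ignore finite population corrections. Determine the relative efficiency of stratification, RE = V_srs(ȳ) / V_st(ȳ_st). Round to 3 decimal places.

RE ≈ 1.139

V̂(ȳ_st) = Σ W_h² s_h²/n_h, with W_h = N_h/N and N = 6850:
  stratum 1: (2500/6850)²·148.38²/284 = 10.326
  stratum 2: (2050/6850)²·315.39²/89 = 100.1
  stratum 3: (1600/6850)²·222.50²/199 = 13.5727
  stratum 4: (700/6850)²·182.14²/159 = 2.17886
V_st = 126.177
V_srs = s²/n = 105083.4/731 = 143.753
Relative efficiency = V_srs / V_st = 143.753/126.177 = 1.1393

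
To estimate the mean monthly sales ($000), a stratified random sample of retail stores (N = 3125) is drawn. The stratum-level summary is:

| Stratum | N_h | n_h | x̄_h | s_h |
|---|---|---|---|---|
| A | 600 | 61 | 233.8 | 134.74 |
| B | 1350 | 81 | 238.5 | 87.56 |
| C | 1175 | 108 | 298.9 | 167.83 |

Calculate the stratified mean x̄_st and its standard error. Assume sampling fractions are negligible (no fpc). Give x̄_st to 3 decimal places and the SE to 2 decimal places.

x̄_st ≈ 260.308, SE ≈ 8.09

x̄_st = Σ W_h x̄_h = (600·233.8 + 1350·238.5 + 1175·298.9)/3125 = 260.30800
V̂(x̄_st) = Σ W_h² s_h²/n_h, with W_h = N_h/N and N = 3125:
  stratum A: (600/3125)²·134.74²/61 = 10.9715
  stratum B: (1350/3125)²·87.56²/81 = 17.6642
  stratum C: (1175/3125)²·167.83²/108 = 36.8715
V̂(x̄_st) = 65.5072
SE(x̄_st) = √65.5072 = 8.09365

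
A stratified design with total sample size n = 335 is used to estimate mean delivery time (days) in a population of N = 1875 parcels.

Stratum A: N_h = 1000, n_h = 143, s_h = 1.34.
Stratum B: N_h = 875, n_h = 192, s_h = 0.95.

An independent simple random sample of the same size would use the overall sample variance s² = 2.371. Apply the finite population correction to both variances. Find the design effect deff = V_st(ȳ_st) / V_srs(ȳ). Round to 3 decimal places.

V̂(ȳ_st) = Σ W_h² (1 − n_h/N_h) s_h²/n_h, with W_h = N_h/N and N = 1875:
  stratum A: (1000/1875)²·(1 − 143/1000)·1.34²/143 = 0.00306092
  stratum B: (875/1875)²·(1 − 192/875)·0.95²/192 = 0.000799047
V_st = 0.00385997
V_srs = (1 − 335/1875)·2.371/335 = 0.00581308
deff = V_st / V_srs = 0.00385997/0.00581308 = 0.6640

deff ≈ 0.664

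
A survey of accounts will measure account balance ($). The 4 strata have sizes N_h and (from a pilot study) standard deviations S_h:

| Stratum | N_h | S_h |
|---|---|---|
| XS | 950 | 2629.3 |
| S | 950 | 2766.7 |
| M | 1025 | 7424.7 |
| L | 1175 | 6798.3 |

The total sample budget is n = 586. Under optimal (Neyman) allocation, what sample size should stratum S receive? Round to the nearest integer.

Neyman allocation: n_h = n · N_h S_h / Σ N_i S_i, with n = 586.
  stratum XS: N_h·S_h = 950·2629.3 = 2497835.00
  stratum S: N_h·S_h = 950·2766.7 = 2628365.00
  stratum M: N_h·S_h = 1025·7424.7 = 7610317.50
  stratum L: N_h·S_h = 1175·6798.3 = 7988002.50
Σ N_h S_h = 20724520.00
n for stratum S = 586·2628365.00/20724520.00 = 74.319 → 74

74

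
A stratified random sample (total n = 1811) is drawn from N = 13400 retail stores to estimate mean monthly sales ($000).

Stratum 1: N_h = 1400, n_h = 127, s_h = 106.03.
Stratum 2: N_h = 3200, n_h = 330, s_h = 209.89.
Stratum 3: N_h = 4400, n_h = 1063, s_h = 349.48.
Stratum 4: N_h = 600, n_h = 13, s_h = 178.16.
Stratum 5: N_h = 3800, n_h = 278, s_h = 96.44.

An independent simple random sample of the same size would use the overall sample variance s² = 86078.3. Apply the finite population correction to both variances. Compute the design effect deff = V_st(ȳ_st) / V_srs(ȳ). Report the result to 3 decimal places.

deff ≈ 0.593

V̂(ȳ_st) = Σ W_h² (1 − n_h/N_h) s_h²/n_h, with W_h = N_h/N and N = 13400:
  stratum 1: (1400/13400)²·(1 − 127/1400)·106.03²/127 = 0.878619
  stratum 2: (3200/13400)²·(1 − 330/3200)·209.89²/330 = 6.82797
  stratum 3: (4400/13400)²·(1 − 1063/4400)·349.48²/1063 = 9.3953
  stratum 4: (600/13400)²·(1 − 13/600)·178.16²/13 = 4.78913
  stratum 5: (3800/13400)²·(1 − 278/3800)·96.44²/278 = 2.49364
V_st = 24.3847
V_srs = (1 − 1811/13400)·86078.3/1811 = 41.1071
deff = V_st / V_srs = 24.3847/41.1071 = 0.5932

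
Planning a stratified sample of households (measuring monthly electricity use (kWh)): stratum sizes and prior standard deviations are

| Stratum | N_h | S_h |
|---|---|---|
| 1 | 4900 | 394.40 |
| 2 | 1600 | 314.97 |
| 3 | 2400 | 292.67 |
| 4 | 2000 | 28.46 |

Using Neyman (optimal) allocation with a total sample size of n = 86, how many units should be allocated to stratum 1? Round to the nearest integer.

52

Neyman allocation: n_h = n · N_h S_h / Σ N_i S_i, with n = 86.
  stratum 1: N_h·S_h = 4900·394.40 = 1932560.00
  stratum 2: N_h·S_h = 1600·314.97 = 503952.00
  stratum 3: N_h·S_h = 2400·292.67 = 702408.00
  stratum 4: N_h·S_h = 2000·28.46 = 56920.00
Σ N_h S_h = 3195840.00
n for stratum 1 = 86·1932560.00/3195840.00 = 52.005 → 52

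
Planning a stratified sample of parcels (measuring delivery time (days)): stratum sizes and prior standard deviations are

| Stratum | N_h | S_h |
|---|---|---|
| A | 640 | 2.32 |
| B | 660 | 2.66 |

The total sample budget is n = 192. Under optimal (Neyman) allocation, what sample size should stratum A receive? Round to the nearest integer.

88

Neyman allocation: n_h = n · N_h S_h / Σ N_i S_i, with n = 192.
  stratum A: N_h·S_h = 640·2.32 = 1484.80
  stratum B: N_h·S_h = 660·2.66 = 1755.60
Σ N_h S_h = 3240.40
n for stratum A = 192·1484.80/3240.40 = 87.977 → 88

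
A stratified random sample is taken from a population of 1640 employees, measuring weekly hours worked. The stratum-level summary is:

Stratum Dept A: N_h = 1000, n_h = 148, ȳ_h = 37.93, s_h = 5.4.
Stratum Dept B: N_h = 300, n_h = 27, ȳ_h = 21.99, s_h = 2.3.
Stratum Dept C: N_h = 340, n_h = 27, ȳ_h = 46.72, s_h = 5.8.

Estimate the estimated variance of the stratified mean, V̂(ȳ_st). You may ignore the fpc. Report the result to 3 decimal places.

V̂(ȳ_st) ≈ 0.133

V̂(ȳ_st) = Σ W_h² s_h²/n_h, with W_h = N_h/N and N = 1640:
  stratum Dept A: (1000/1640)²·5.4²/148 = 0.0732551
  stratum Dept B: (300/1640)²·2.3²/27 = 0.00655612
  stratum Dept C: (340/1640)²·5.8²/27 = 0.0535504
V̂(ȳ_st) = 0.133362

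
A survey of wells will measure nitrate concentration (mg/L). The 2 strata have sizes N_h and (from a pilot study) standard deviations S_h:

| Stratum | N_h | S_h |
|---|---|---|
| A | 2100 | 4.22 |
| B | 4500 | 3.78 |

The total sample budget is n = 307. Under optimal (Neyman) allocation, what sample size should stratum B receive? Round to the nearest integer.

202

Neyman allocation: n_h = n · N_h S_h / Σ N_i S_i, with n = 307.
  stratum A: N_h·S_h = 2100·4.22 = 8862.00
  stratum B: N_h·S_h = 4500·3.78 = 17010.00
Σ N_h S_h = 25872.00
n for stratum B = 307·17010.00/25872.00 = 201.843 → 202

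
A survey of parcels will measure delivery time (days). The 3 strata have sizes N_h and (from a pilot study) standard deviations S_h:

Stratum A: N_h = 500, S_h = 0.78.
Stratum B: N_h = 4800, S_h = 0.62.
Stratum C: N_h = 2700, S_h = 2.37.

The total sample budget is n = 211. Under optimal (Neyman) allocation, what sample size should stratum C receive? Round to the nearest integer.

138

Neyman allocation: n_h = n · N_h S_h / Σ N_i S_i, with n = 211.
  stratum A: N_h·S_h = 500·0.78 = 390.00
  stratum B: N_h·S_h = 4800·0.62 = 2976.00
  stratum C: N_h·S_h = 2700·2.37 = 6399.00
Σ N_h S_h = 9765.00
n for stratum C = 211·6399.00/9765.00 = 138.268 → 138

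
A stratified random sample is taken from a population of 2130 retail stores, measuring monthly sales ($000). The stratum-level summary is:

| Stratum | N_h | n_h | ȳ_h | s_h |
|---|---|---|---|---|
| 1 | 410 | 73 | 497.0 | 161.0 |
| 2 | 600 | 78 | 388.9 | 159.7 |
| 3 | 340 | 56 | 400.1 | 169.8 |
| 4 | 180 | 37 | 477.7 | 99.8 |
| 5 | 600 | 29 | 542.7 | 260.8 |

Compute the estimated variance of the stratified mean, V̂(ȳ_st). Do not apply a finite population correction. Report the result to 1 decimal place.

V̂(ȳ_st) = Σ W_h² s_h²/n_h, with W_h = N_h/N and N = 2130:
  stratum 1: (410/2130)²·161.0²/73 = 13.1564
  stratum 2: (600/2130)²·159.7²/78 = 25.9453
  stratum 3: (340/2130)²·169.8²/56 = 13.1186
  stratum 4: (180/2130)²·99.8²/37 = 1.92241
  stratum 5: (600/2130)²·260.8²/29 = 186.106
V̂(ȳ_st) = 240.249

V̂(ȳ_st) ≈ 240.2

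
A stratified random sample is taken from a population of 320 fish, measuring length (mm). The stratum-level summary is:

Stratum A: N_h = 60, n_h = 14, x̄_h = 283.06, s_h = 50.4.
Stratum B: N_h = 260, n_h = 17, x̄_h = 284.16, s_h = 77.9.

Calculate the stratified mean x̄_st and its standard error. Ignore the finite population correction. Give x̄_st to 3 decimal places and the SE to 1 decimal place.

x̄_st ≈ 283.954, SE ≈ 15.6

x̄_st = Σ W_h x̄_h = (60·283.06 + 260·284.16)/320 = 283.95375
V̂(x̄_st) = Σ W_h² s_h²/n_h, with W_h = N_h/N and N = 320:
  stratum A: (60/320)²·50.4²/14 = 6.37875
  stratum B: (260/320)²·77.9²/17 = 235.653
V̂(x̄_st) = 242.032
SE(x̄_st) = √242.032 = 15.5574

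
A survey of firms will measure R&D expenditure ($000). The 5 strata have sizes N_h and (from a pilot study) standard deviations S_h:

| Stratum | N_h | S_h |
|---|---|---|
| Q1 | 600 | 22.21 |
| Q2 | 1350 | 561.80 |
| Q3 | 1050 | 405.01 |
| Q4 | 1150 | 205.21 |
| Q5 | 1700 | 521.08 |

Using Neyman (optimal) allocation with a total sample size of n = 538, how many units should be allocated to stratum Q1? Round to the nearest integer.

Neyman allocation: n_h = n · N_h S_h / Σ N_i S_i, with n = 538.
  stratum Q1: N_h·S_h = 600·22.21 = 13326.00
  stratum Q2: N_h·S_h = 1350·561.80 = 758430.00
  stratum Q3: N_h·S_h = 1050·405.01 = 425260.50
  stratum Q4: N_h·S_h = 1150·205.21 = 235991.50
  stratum Q5: N_h·S_h = 1700·521.08 = 885836.00
Σ N_h S_h = 2318844.00
n for stratum Q1 = 538·13326.00/2318844.00 = 3.092 → 3

3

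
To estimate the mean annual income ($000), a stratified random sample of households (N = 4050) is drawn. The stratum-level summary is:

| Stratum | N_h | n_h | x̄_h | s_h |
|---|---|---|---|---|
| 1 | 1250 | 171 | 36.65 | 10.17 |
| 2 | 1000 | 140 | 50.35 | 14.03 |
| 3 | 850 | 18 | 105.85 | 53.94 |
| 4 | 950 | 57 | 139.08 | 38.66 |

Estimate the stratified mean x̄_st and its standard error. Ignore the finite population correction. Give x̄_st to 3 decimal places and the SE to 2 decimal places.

x̄_st = Σ W_h x̄_h = (1250·36.65 + 1000·50.35 + 850·105.85 + 950·139.08)/4050 = 78.58296
V̂(x̄_st) = Σ W_h² s_h²/n_h, with W_h = N_h/N and N = 4050:
  stratum 1: (1250/4050)²·10.17²/171 = 0.0576177
  stratum 2: (1000/4050)²·14.03²/140 = 0.085719
  stratum 3: (850/4050)²·53.94²/18 = 7.11995
  stratum 4: (950/4050)²·38.66²/57 = 1.44273
V̂(x̄_st) = 8.70602
SE(x̄_st) = √8.70602 = 2.9506

x̄_st ≈ 78.583, SE ≈ 2.95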